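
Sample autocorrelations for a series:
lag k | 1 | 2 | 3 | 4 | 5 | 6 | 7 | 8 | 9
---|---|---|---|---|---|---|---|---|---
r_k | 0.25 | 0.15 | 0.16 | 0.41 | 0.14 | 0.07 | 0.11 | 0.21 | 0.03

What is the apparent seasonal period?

4

The largest autocorrelation is r_4 = 0.41; the remaining lags stay at or below 0.25. The elevated value at lag 1 (0.25), dropping to 0.15 at lag 2, reflects decaying short-term dependence rather than seasonality.
The dominant spike at lag 4 indicates a seasonal period of 4.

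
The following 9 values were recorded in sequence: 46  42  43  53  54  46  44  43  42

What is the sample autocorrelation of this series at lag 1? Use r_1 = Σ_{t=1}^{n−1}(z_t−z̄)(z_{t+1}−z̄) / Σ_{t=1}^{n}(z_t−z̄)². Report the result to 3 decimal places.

0.391

Mean z̄ = (46 + 42 + 43 + 53 + 54 + 46 + 44 + 43 + 42)/9 = 45.8889
Numerator Σ_{t=1}^{8}(z_t−z̄)(z_{t+1}−z̄) = 65.3210
Denominator Σ(z_t−z̄)² = 166.8889
r_1 = 65.3210 / 166.8889 = 0.391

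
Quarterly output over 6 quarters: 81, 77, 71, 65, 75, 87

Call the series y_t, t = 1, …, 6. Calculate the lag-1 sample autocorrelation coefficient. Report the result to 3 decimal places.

Mean ȳ = (81 + 77 + 71 + 65 + 75 + 87)/6 = 76.0000
Deviations from mean: 5.0000, 1.0000, -5.0000, -11.0000, -1.0000, 11.0000
Numerator Σ_{t=1}^{5}(y_t−ȳ)(y_{t+1}−ȳ) = 55.0000
Denominator Σ(y_t−ȳ)² = 294.0000
r_1 = 55.0000 / 294.0000 = 0.187

0.187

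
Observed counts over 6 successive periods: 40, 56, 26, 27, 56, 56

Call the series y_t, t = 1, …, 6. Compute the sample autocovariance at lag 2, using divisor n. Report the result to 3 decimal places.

Mean ȳ = (40 + 56 + 26 + 27 + 56 + 56)/6 = 43.5000
Σ_{t=1}^{4}(y_t−ȳ)(y_{t+2}−ȳ) = -570.0000
γ_2 = -570.0000 / 6 = -95.000

-95.000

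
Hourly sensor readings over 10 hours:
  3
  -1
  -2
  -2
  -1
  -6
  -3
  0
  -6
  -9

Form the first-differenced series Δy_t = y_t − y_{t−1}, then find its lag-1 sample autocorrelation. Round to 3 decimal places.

First differences Δy: -4, -1, 0, 1, -5, 3, 3, -6, -3
Mean of differences = -1.3333
Numerator Σ(Δy_t−Δȳ)(Δy_{t+1}−Δȳ) = -15.4444
Denominator Σ(Δy_t−Δȳ)² = 90.0000
r_1(Δy) = -15.4444 / 90.0000 = -0.172

-0.172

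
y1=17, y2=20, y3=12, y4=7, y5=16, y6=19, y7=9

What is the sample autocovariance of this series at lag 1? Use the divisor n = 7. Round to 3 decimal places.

-1.461

Mean ȳ = (17 + 20 + 12 + 7 + 16 + 19 + 9)/7 = 14.2857
Deviations: 2.7143, 5.7143, -2.2857, -7.2857, 1.7143, 4.7143, -5.2857
Σ_{t=1}^{6}(y_t−ȳ)(y_{t+1}−ȳ) = -10.2245
γ_1 = -10.2245 / 7 = -1.461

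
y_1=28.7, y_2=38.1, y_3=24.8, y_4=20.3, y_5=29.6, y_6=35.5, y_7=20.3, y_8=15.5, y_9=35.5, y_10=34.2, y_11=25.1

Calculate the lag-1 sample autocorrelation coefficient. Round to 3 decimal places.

-0.050

Mean ȳ = (28.7 + 38.1 + 24.8 + 20.3 + 29.6 + 35.5 + 20.3 + 15.5 + 35.5 + 34.2 + 25.1)/11 = 27.9636
Numerator Σ_{t=1}^{10}(y_t−ȳ)(y_{t+1}−ȳ) = -27.5959
Denominator Σ(y_t−ȳ)² = 549.4655
r_1 = -27.5959 / 549.4655 = -0.050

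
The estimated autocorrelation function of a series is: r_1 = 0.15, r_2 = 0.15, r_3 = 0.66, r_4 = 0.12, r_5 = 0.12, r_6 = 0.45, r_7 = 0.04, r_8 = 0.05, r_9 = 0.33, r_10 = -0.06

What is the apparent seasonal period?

3

The largest autocorrelation is r_3 = 0.66, with weaker echoes at lags 6 (0.45) and 9 (0.33); the remaining lags stay at or below 0.15.
The dominant spike at lag 3 indicates a seasonal period of 3.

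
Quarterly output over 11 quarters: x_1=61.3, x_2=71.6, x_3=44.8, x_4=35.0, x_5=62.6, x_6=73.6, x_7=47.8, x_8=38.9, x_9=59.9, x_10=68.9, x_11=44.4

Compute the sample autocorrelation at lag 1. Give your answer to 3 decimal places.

Mean x̄ = (61.3 + 71.6 + 44.8 + 35.0 + 62.6 + 73.6 + 47.8 + 38.9 + 59.9 + 68.9 + 44.4)/11 = 55.3455
Numerator Σ_{t=1}^{10}(x_t−x̄)(x_{t+1}−x̄) = -50.4175
Denominator Σ(x_t−x̄)² = 1862.3273
r_1 = -50.4175 / 1862.3273 = -0.027

-0.027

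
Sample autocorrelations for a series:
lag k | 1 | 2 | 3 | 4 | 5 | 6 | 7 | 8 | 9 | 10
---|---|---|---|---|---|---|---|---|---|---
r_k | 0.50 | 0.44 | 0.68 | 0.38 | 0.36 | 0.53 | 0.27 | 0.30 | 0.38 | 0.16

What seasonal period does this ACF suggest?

The largest autocorrelation is r_3 = 0.68, with a weaker echo at lag 6 (0.53); the remaining lags stay at or below 0.50. The elevated value at lag 1 (0.50), dropping to 0.44 at lag 2, reflects decaying short-term dependence rather than seasonality.
The dominant spike at lag 3 indicates a seasonal period of 3.

3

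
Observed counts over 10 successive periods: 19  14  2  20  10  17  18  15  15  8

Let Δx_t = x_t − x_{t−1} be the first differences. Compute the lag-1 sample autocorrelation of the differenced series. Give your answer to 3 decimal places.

First differences Δx: -5, -12, 18, -10, 7, 1, -3, 0, -7
Mean of differences = -1.2222
Numerator Σ(Δx_t−Δx̄)(Δx_{t+1}−Δx̄) = -402.2716
Denominator Σ(Δx_t−Δx̄)² = 687.5556
r_1(Δx) = -402.2716 / 687.5556 = -0.585

-0.585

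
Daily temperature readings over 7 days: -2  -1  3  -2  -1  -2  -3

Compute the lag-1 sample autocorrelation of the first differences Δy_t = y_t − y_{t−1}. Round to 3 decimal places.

-0.473

First differences Δy: 1, 4, -5, 1, -1, -1
Mean of differences = -0.1667
Numerator Σ(Δy_t−Δȳ)(Δy_{t+1}−Δȳ) = -21.1944
Denominator Σ(Δy_t−Δȳ)² = 44.8333
r_1(Δy) = -21.1944 / 44.8333 = -0.473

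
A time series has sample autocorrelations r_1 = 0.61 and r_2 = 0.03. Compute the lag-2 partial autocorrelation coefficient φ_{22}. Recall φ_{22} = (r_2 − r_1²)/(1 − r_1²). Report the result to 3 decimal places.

-0.545

φ_{22} = (r_2 − r_1²) / (1 − r_1²)
r_1² = (0.61)² = 0.3721
Numerator = 0.03 − 0.3721 = -0.3421; denominator = 1 − 0.3721 = 0.6279
φ_{22} = -0.3421 / 0.6279 = -0.545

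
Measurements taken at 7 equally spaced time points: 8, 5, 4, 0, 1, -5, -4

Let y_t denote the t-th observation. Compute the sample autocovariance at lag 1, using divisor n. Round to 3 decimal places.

9.560

Mean ȳ = (8 + 5 + 4 + 0 + 1 − 5 − 4)/7 = 1.2857
Σ_{t=1}^{6}(y_t−ȳ)(y_{t+1}−ȳ) = 66.9184
γ_1 = 66.9184 / 7 = 9.560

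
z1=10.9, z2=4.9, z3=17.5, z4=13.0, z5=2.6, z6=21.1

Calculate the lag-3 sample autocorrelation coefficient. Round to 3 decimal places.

Mean z̄ = (10.9 + 4.9 + 17.5 + 13.0 + 2.6 + 21.1)/6 = 11.6667
Deviations from mean: -0.7667, -6.7667, 5.8333, 1.3333, -9.0667, 9.4333
Σ(z_t−z̄)(z_{t+3}−z̄) = (-1.0222) + (61.3511) + (55.0278) = 115.3567
Denominator Σ(z_t−z̄)² = 253.3733
r_3 = 115.3567 / 253.3733 = 0.455

0.455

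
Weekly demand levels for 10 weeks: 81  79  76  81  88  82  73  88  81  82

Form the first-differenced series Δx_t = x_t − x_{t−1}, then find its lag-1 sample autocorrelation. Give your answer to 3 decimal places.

-0.437

First differences Δx: -2, -3, 5, 7, -6, -9, 15, -7, 1
Mean of differences = 0.1111
Numerator Σ(Δx_t−Δx̄)(Δx_{t+1}−Δx̄) = -209.2346
Denominator Σ(Δx_t−Δx̄)² = 478.8889
r_1(Δx) = -209.2346 / 478.8889 = -0.437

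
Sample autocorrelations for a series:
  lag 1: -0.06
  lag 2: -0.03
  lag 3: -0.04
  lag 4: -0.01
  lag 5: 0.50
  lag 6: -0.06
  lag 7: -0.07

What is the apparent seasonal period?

5

The largest autocorrelation is r_5 = 0.50; the remaining lags stay at or below -0.01.
The dominant spike at lag 5 indicates a seasonal period of 5.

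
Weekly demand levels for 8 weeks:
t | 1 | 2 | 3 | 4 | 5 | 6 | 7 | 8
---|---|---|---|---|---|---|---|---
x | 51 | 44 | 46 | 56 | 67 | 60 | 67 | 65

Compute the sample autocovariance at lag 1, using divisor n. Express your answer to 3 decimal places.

45.250

Mean x̄ = (51 + 44 + 46 + 56 + 67 + 60 + 67 + 65)/8 = 57.0000
Deviations: -6.0000, -13.0000, -11.0000, -1.0000, 10.0000, 3.0000, 10.0000, 8.0000
Σ_{t=1}^{7}(x_t−x̄)(x_{t+1}−x̄) = 362.0000
γ_1 = 362.0000 / 8 = 45.250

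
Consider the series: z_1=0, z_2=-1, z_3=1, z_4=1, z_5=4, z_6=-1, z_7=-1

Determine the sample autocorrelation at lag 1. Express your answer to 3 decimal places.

-0.046

Mean z̄ = (0 − 1 + 1 + 1 + 4 − 1 − 1)/7 = 0.4286
Deviations from mean: -0.4286, -1.4286, 0.5714, 0.5714, 3.5714, -1.4286, -1.4286
Numerator Σ_{t=1}^{6}(z_t−z̄)(z_{t+1}−z̄) = -0.8980
Denominator Σ(z_t−z̄)² = 19.7143
r_1 = -0.8980 / 19.7143 = -0.046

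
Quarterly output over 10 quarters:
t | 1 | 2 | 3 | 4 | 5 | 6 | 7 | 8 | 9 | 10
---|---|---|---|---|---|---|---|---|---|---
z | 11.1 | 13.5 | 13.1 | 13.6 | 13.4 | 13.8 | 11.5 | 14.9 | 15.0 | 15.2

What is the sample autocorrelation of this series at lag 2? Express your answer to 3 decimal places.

0.061

Mean z̄ = (11.1 + 13.5 + 13.1 + 13.6 + 13.4 + 13.8 + 11.5 + 14.9 + 15.0 + 15.2)/10 = 13.5100
Numerator Σ_{t=1}^{8}(z_t−z̄)(z_{t+2}−z̄) = 1.0368
Denominator Σ(z_t−z̄)² = 17.1290
r_2 = 1.0368 / 17.1290 = 0.061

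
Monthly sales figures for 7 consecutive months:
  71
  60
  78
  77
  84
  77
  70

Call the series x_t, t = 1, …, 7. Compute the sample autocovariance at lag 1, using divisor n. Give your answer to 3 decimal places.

6.691

Mean x̄ = (71 + 60 + 78 + 77 + 84 + 77 + 70)/7 = 73.8571
Deviations: -2.8571, -13.8571, 4.1429, 3.1429, 10.1429, 3.1429, -3.8571
Σ_{t=1}^{6}(x_t−x̄)(x_{t+1}−x̄) = 46.8367
γ_1 = 46.8367 / 7 = 6.691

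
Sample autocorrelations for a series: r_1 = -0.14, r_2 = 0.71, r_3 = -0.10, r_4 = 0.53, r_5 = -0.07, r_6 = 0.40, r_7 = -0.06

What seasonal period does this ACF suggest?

2

The largest autocorrelation is r_2 = 0.71, with weaker echoes at lags 4 (0.53) and 6 (0.40); the remaining lags stay at or below -0.06.
The dominant spike at lag 2 indicates a seasonal period of 2.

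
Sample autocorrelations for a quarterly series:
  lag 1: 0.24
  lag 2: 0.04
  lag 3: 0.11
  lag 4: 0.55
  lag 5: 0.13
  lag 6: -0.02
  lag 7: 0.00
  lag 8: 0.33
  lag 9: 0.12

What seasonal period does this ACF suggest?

The largest autocorrelation is r_4 = 0.55, with a weaker echo at lag 8 (0.33); the remaining lags stay at or below 0.24. The elevated value at lag 1 (0.24), dropping to 0.04 at lag 2, reflects decaying short-term dependence rather than seasonality.
The dominant spike at lag 4 indicates a seasonal period of 4.

4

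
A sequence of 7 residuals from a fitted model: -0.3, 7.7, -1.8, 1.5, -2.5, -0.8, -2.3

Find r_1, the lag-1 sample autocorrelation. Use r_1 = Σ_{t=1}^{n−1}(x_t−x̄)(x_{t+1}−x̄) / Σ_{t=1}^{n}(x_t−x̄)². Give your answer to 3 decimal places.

Mean x̄ = (-0.3 + 7.7 − 1.8 + 1.5 − 2.5 − 0.8 − 2.3)/7 = 0.2143
Deviations from mean: -0.5143, 7.4857, -2.0143, 1.2857, -2.7143, -1.0143, -2.5143
Numerator Σ_{t=1}^{6}(x_t−x̄)(x_{t+1}−x̄) = -19.7045
Denominator Σ(x_t−x̄)² = 76.7286
r_1 = -19.7045 / 76.7286 = -0.257

-0.257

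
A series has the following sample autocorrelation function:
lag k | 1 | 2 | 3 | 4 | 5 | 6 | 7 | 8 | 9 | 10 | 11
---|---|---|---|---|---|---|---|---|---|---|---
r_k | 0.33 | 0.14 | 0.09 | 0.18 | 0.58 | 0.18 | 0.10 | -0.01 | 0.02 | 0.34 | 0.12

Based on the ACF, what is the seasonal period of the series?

The largest autocorrelation is r_5 = 0.58, with a weaker echo at lag 10 (0.34); the remaining lags stay at or below 0.33. The elevated value at lag 1 (0.33), dropping to 0.14 at lag 2, reflects decaying short-term dependence rather than seasonality.
The dominant spike at lag 5 indicates a seasonal period of 5.

5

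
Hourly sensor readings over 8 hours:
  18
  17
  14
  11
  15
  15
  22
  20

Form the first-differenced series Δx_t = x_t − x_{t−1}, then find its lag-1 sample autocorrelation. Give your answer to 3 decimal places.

-0.177

First differences Δx: -1, -3, -3, 4, 0, 7, -2
Mean of differences = 0.2857
Numerator Σ(Δx_t−Δx̄)(Δx_{t+1}−Δx̄) = -15.5102
Denominator Σ(Δx_t−Δx̄)² = 87.4286
r_1(Δx) = -15.5102 / 87.4286 = -0.177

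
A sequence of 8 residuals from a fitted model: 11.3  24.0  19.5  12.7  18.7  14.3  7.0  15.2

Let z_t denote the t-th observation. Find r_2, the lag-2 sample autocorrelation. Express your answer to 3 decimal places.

-0.257

Mean z̄ = (11.3 + 24.0 + 19.5 + 12.7 + 18.7 + 14.3 + 7.0 + 15.2)/8 = 15.3375
Numerator Σ_{t=1}^{6}(z_t−z̄)(z_{t+2}−z̄) = -50.8128
Denominator Σ(z_t−z̄)² = 197.5388
r_2 = -50.8128 / 197.5388 = -0.257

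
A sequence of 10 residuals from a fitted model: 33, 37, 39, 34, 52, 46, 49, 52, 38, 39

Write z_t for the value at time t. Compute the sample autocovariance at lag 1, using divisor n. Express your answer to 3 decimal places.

11.509

Mean z̄ = (33 + 37 + 39 + 34 + 52 + 46 + 49 + 52 + 38 + 39)/10 = 41.9000
Σ_{t=1}^{9}(z_t−z̄)(z_{t+1}−z̄) = 115.0900
γ_1 = 115.0900 / 10 = 11.509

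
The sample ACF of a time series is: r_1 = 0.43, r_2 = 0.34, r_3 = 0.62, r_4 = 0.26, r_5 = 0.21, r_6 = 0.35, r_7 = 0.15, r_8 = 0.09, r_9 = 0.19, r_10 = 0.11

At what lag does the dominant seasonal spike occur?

3

The largest autocorrelation is r_3 = 0.62; the remaining lags stay at or below 0.43. The elevated value at lag 1 (0.43), dropping to 0.34 at lag 2, reflects decaying short-term dependence rather than seasonality.
The dominant spike at lag 3 indicates a seasonal period of 3.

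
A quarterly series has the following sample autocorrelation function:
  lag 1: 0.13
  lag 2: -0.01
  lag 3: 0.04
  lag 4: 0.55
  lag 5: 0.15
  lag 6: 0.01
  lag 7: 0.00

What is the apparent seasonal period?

The largest autocorrelation is r_4 = 0.55; the remaining lags stay at or below 0.15.
The dominant spike at lag 4 indicates a seasonal period of 4.

4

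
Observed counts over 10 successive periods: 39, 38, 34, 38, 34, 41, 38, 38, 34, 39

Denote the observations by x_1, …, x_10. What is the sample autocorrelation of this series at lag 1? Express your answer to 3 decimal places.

Mean x̄ = (39 + 38 + 34 + 38 + 34 + 41 + 38 + 38 + 34 + 39)/10 = 37.3000
Numerator Σ_{t=1}^{9}(x_t−x̄)(x_{t+1}−x̄) = -22.7900
Denominator Σ(x_t−x̄)² = 54.1000
r_1 = -22.7900 / 54.1000 = -0.421

-0.421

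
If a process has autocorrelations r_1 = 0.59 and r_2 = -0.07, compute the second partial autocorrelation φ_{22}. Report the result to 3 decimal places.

φ_{22} = (r_2 − r_1²) / (1 − r_1²)
r_1² = (0.59)² = 0.3481
Numerator = -0.07 − 0.3481 = -0.4181; denominator = 1 − 0.3481 = 0.6519
φ_{22} = -0.4181 / 0.6519 = -0.641

-0.641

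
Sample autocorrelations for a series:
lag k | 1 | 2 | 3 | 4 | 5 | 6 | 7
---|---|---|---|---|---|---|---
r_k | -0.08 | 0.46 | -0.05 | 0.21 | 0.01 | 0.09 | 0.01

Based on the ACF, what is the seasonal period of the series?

2

The largest autocorrelation is r_2 = 0.46, with a weaker echo at lag 4 (0.21); the remaining lags stay at or below 0.09.
The dominant spike at lag 2 indicates a seasonal period of 2.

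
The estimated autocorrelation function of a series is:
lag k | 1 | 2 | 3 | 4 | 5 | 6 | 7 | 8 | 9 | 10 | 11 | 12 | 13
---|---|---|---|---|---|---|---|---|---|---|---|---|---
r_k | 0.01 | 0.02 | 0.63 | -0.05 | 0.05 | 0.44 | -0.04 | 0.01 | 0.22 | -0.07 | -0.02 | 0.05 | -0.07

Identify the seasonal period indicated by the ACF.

3

The largest autocorrelation is r_3 = 0.63, with weaker echoes at lags 6 (0.44) and 9 (0.22); the remaining lags stay at or below 0.05.
The dominant spike at lag 3 indicates a seasonal period of 3.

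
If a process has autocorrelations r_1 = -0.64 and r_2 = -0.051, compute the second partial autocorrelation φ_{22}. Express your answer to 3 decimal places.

-0.780

φ_{22} = (r_2 − r_1²) / (1 − r_1²)
r_1² = (-0.64)² = 0.4096
Numerator = -0.051 − 0.4096 = -0.4606; denominator = 1 − 0.4096 = 0.5904
φ_{22} = -0.4606 / 0.5904 = -0.780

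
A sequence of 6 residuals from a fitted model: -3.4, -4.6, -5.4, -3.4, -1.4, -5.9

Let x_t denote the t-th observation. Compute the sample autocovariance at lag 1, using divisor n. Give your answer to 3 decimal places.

-0.620

Mean x̄ = (-3.4 − 4.6 − 5.4 − 3.4 − 1.4 − 5.9)/6 = -4.0167
Deviations: 0.6167, -0.5833, -1.3833, 0.6167, 2.6167, -1.8833
Σ_{t=1}^{5}(x_t−x̄)(x_{t+1}−x̄) = -3.7203
γ_1 = -3.7203 / 6 = -0.620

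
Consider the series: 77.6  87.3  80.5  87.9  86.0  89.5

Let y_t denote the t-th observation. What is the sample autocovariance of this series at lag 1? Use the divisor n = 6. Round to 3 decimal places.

Mean ȳ = (77.6 + 87.3 + 80.5 + 87.9 + 86.0 + 89.5)/6 = 84.8000
Deviations: -7.2000, 2.5000, -4.3000, 3.1000, 1.2000, 4.7000
Σ_{t=1}^{5}(y_t−ȳ)(y_{t+1}−ȳ) = -32.7200
γ_1 = -32.7200 / 6 = -5.453

-5.453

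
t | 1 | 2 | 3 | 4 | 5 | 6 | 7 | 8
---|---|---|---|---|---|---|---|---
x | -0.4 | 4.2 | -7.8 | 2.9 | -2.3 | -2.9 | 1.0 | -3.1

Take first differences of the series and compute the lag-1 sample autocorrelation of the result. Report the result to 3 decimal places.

-0.757

First differences Δx: 4.6, -12.0, 10.7, -5.2, -0.6, 3.9, -4.1
Mean of differences = -0.3857
Numerator Σ(Δx_t−Δx̄)(Δx_{t+1}−Δx̄) = -255.8331
Denominator Σ(Δx_t−Δx̄)² = 338.0286
r_1(Δx) = -255.8331 / 338.0286 = -0.757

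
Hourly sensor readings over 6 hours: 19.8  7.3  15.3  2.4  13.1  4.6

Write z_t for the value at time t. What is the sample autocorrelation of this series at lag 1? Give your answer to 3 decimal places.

Mean z̄ = (19.8 + 7.3 + 15.3 + 2.4 + 13.1 + 4.6)/6 = 10.4167
Deviations from mean: 9.3833, -3.1167, 4.8833, -8.0167, 2.6833, -5.8167
Σ(z_t−z̄)(z_{t+1}−z̄) = (-29.2447) + (-15.2197) + (-39.1481) + (-21.5114) + (-15.6081) = -120.7319
Denominator Σ(z_t−z̄)² = 226.9083
r_1 = -120.7319 / 226.9083 = -0.532

-0.532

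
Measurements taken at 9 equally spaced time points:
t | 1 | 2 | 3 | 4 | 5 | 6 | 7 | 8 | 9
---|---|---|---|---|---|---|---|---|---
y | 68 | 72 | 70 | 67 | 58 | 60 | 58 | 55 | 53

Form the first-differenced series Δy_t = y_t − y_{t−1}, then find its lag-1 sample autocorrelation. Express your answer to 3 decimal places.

First differences Δy: 4, -2, -3, -9, 2, -2, -3, -2
Mean of differences = -1.8750
Numerator Σ(Δy_t−Δȳ)(Δy_{t+1}−Δȳ) = -20.3906
Denominator Σ(Δy_t−Δȳ)² = 102.8750
r_1(Δy) = -20.3906 / 102.8750 = -0.198

-0.198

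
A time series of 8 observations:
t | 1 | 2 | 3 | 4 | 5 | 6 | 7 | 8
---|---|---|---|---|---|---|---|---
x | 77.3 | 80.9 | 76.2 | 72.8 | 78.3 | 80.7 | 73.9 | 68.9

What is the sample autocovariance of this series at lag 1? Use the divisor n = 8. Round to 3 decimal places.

Mean x̄ = (77.3 + 80.9 + 76.2 + 72.8 + 78.3 + 80.7 + 73.9 + 68.9)/8 = 76.1250
Deviations: 1.1750, 4.7750, 0.0750, -3.3250, 2.1750, 4.5750, -2.2250, -7.2250
Σ_{t=1}^{7}(x_t−x̄)(x_{t+1}−x̄) = 14.3344
γ_1 = 14.3344 / 8 = 1.792

1.792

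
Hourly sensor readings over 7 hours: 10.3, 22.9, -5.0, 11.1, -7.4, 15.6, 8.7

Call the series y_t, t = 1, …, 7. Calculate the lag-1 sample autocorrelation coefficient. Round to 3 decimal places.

Mean ȳ = (10.3 + 22.9 − 5.0 + 11.1 − 7.4 + 15.6 + 8.7)/7 = 8.0286
Deviations from mean: 2.2714, 14.8714, -13.0286, 3.0714, -15.4286, 7.5714, 0.6714
Σ(y_t−ȳ)(y_{t+1}−ȳ) = (33.7794) + (-193.7535) + (-40.0163) + (-47.3878) + (-116.8163) + (5.0837) = -359.1108
Denominator Σ(y_t−ȳ)² = 701.3143
r_1 = -359.1108 / 701.3143 = -0.512

-0.512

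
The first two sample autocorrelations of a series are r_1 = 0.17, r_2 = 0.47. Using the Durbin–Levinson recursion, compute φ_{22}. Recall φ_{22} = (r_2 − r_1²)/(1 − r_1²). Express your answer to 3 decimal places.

0.454

φ_{22} = (r_2 − r_1²) / (1 − r_1²)
r_1² = (0.17)² = 0.0289
Numerator = 0.47 − 0.0289 = 0.4411; denominator = 1 − 0.0289 = 0.9711
φ_{22} = 0.4411 / 0.9711 = 0.454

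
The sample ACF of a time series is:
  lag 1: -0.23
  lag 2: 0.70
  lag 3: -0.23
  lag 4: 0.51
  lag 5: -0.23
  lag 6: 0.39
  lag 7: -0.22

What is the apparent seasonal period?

The largest autocorrelation is r_2 = 0.70, with weaker echoes at lags 4 (0.51) and 6 (0.39); the remaining lags stay at or below -0.22.
The dominant spike at lag 2 indicates a seasonal period of 2.

2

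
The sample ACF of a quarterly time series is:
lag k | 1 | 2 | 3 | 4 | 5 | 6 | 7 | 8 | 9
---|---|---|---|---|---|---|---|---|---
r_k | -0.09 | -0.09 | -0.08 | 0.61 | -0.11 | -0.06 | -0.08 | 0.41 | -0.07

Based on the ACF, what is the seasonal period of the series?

The largest autocorrelation is r_4 = 0.61, with a weaker echo at lag 8 (0.41); the remaining lags stay at or below -0.06.
The dominant spike at lag 4 indicates a seasonal period of 4.

4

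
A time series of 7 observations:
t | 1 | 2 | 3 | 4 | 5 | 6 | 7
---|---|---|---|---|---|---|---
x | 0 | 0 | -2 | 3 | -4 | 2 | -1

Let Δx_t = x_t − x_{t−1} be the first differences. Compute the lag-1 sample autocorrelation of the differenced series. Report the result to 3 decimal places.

-0.852

First differences Δx: 0, -2, 5, -7, 6, -3
Mean of differences = -0.1667
Numerator Σ(Δx_t−Δx̄)(Δx_{t+1}−Δx̄) = -104.6944
Denominator Σ(Δx_t−Δx̄)² = 122.8333
r_1(Δx) = -104.6944 / 122.8333 = -0.852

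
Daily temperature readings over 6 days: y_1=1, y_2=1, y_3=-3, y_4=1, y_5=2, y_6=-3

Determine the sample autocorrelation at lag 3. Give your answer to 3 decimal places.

0.480

Mean ȳ = (1 + 1 − 3 + 1 + 2 − 3)/6 = -0.1667
Deviations from mean: 1.1667, 1.1667, -2.8333, 1.1667, 2.1667, -2.8333
Σ(y_t−ȳ)(y_{t+3}−ȳ) = (1.3611) + (2.5278) + (8.0278) = 11.9167
Denominator Σ(y_t−ȳ)² = 24.8333
r_3 = 11.9167 / 24.8333 = 0.480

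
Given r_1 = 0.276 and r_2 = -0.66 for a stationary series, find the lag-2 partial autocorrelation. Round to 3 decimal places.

-0.797

φ_{22} = (r_2 − r_1²) / (1 − r_1²)
r_1² = (0.276)² = 0.076176
Numerator = -0.66 − 0.0762 = -0.7362; denominator = 1 − 0.0762 = 0.9238
φ_{22} = -0.7362 / 0.9238 = -0.797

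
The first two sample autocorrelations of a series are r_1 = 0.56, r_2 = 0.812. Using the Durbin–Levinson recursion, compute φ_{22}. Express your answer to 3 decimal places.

φ_{22} = (r_2 − r_1²) / (1 − r_1²)
r_1² = (0.56)² = 0.3136
Numerator = 0.812 − 0.3136 = 0.4984; denominator = 1 − 0.3136 = 0.6864
φ_{22} = 0.4984 / 0.6864 = 0.726

0.726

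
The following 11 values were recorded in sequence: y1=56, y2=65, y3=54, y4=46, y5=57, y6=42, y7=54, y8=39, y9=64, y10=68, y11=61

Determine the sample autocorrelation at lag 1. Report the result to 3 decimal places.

Mean ȳ = (56 + 65 + 54 + 46 + 57 + 42 + 54 + 39 + 64 + 68 + 61)/11 = 55.0909
Numerator Σ_{t=1}^{10}(y_t−ȳ)(y_{t+1}−ȳ) = 45.5372
Denominator Σ(y_t−ȳ)² = 898.9091
r_1 = 45.5372 / 898.9091 = 0.051

0.051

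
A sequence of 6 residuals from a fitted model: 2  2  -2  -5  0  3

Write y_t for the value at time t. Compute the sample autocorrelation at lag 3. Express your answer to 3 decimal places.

-0.348

Mean ȳ = (2 + 2 − 2 − 5 + 0 + 3)/6 = 0.0000
Σ(y_t−ȳ)(y_{t+3}−ȳ) = (-10.0000) + (0.0000) + (-6.0000) = -16.0000
Denominator Σ(y_t−ȳ)² = 46.0000
r_3 = -16.0000 / 46.0000 = -0.348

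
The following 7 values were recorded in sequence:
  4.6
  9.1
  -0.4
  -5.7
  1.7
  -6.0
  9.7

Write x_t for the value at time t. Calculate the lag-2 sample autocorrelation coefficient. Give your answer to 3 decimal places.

-0.010

Mean x̄ = (4.6 + 9.1 − 0.4 − 5.7 + 1.7 − 6.0 + 9.7)/7 = 1.8571
Deviations from mean: 2.7429, 7.2429, -2.2571, -7.5571, -0.1571, -7.8571, 7.8429
Numerator Σ_{t=1}^{5}(x_t−x̄)(x_{t+2}−x̄) = -2.4265
Denominator Σ(x_t−x̄)² = 245.4571
r_2 = -2.4265 / 245.4571 = -0.010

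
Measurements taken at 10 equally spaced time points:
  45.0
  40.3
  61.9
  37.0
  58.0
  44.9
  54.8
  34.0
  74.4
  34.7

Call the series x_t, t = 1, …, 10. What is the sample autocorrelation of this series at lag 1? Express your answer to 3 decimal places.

Mean x̄ = (45.0 + 40.3 + 61.9 + 37.0 + 58.0 + 44.9 + 54.8 + 34.0 + 74.4 + 34.7)/10 = 48.5000
Numerator Σ_{t=1}^{9}(x_t−x̄)(x_{t+1}−x̄) = -1225.7300
Denominator Σ(x_t−x̄)² = 1605.7000
r_1 = -1225.7300 / 1605.7000 = -0.763

-0.763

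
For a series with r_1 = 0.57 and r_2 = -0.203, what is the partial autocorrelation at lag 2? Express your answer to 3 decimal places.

-0.782

φ_{22} = (r_2 − r_1²) / (1 − r_1²)
r_1² = (0.57)² = 0.3249
Numerator = -0.203 − 0.3249 = -0.5279; denominator = 1 − 0.3249 = 0.6751
φ_{22} = -0.5279 / 0.6751 = -0.782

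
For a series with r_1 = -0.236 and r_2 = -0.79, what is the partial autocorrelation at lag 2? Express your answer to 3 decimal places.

-0.896

φ_{22} = (r_2 − r_1²) / (1 − r_1²)
r_1² = (-0.236)² = 0.055696
Numerator = -0.79 − 0.0557 = -0.8457; denominator = 1 − 0.0557 = 0.9443
φ_{22} = -0.8457 / 0.9443 = -0.896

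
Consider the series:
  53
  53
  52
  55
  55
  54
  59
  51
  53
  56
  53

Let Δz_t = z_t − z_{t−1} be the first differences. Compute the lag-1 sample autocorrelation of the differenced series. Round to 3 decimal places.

-0.549

First differences Δz: 0, -1, 3, 0, -1, 5, -8, 2, 3, -3
Mean of differences = 0.0000
Numerator Σ(Δz_t−Δz̄)(Δz_{t+1}−Δz̄) = -67.0000
Denominator Σ(Δz_t−Δz̄)² = 122.0000
r_1(Δz) = -67.0000 / 122.0000 = -0.549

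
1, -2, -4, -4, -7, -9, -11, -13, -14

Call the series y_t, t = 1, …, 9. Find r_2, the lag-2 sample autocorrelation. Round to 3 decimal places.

0.344

Mean ȳ = (1 − 2 − 4 − 4 − 7 − 9 − 11 − 13 − 14)/9 = -7.0000
Σ(y_t−ȳ)(y_{t+2}−ȳ) = (24.0000) + (15.0000) + (0.0000) + (-6.0000) + (0.0000) + (12.0000) + (28.0000) = 73.0000
Denominator Σ(y_t−ȳ)² = 212.0000
r_2 = 73.0000 / 212.0000 = 0.344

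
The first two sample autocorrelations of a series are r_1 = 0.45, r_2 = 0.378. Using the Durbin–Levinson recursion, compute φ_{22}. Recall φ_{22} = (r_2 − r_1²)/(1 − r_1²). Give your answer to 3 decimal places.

0.220

φ_{22} = (r_2 − r_1²) / (1 − r_1²)
r_1² = (0.45)² = 0.2025
Numerator = 0.378 − 0.2025 = 0.1755; denominator = 1 − 0.2025 = 0.7975
φ_{22} = 0.1755 / 0.7975 = 0.220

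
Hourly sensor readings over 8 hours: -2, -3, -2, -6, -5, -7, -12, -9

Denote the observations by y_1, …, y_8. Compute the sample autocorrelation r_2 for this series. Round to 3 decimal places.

0.181

Mean ȳ = (-2 − 3 − 2 − 6 − 5 − 7 − 12 − 9)/8 = -5.7500
Deviations from mean: 3.7500, 2.7500, 3.7500, -0.2500, 0.7500, -1.2500, -6.2500, -3.2500
Numerator Σ_{t=1}^{6}(y_t−ȳ)(y_{t+2}−ȳ) = 15.8750
Denominator Σ(y_t−ȳ)² = 87.5000
r_2 = 15.8750 / 87.5000 = 0.181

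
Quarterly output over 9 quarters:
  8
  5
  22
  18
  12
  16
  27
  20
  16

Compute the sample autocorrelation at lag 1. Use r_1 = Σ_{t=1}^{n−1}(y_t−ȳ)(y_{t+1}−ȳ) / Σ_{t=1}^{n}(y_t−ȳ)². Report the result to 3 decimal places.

0.185

Mean ȳ = (8 + 5 + 22 + 18 + 12 + 16 + 27 + 20 + 16)/9 = 16.0000
Numerator Σ_{t=1}^{8}(y_t−ȳ)(y_{t+1}−ȳ) = 70.0000
Denominator Σ(y_t−ȳ)² = 378.0000
r_1 = 70.0000 / 378.0000 = 0.185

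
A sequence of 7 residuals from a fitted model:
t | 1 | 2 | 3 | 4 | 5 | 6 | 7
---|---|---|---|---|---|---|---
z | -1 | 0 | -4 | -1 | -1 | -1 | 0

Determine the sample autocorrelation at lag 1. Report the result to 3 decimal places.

Mean z̄ = (-1 + 0 − 4 − 1 − 1 − 1 + 0)/7 = -1.1429
Deviations from mean: 0.1429, 1.1429, -2.8571, 0.1429, 0.1429, 0.1429, 1.1429
Σ(z_t−z̄)(z_{t+1}−z̄) = (0.1633) + (-3.2653) + (-0.4082) + (0.0204) + (0.0204) + (0.1633) = -3.3061
Denominator Σ(z_t−z̄)² = 10.8571
r_1 = -3.3061 / 10.8571 = -0.305

-0.305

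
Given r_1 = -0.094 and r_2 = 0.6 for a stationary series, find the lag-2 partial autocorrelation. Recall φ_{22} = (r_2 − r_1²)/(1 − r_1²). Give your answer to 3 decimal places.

0.596

φ_{22} = (r_2 − r_1²) / (1 − r_1²)
r_1² = (-0.094)² = 0.008836
Numerator = 0.6 − 0.0088 = 0.5912; denominator = 1 − 0.0088 = 0.9912
φ_{22} = 0.5912 / 0.9912 = 0.596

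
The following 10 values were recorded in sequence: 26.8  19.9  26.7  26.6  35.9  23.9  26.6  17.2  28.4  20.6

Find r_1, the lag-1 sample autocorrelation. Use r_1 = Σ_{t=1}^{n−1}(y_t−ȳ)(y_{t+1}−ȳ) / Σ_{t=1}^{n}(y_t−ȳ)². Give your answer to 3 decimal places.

-0.269

Mean ȳ = (26.8 + 19.9 + 26.7 + 26.6 + 35.9 + 23.9 + 26.6 + 17.2 + 28.4 + 20.6)/10 = 25.2600
Numerator Σ_{t=1}^{9}(y_t−ȳ)(y_{t+1}−ȳ) = -66.8196
Denominator Σ(y_t−ȳ)² = 248.3640
r_1 = -66.8196 / 248.3640 = -0.269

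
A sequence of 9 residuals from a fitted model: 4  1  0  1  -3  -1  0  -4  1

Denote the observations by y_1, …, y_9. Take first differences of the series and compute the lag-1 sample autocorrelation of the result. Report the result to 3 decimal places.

-0.473

First differences Δy: -3, -1, 1, -4, 2, 1, -4, 5
Mean of differences = -0.3750
Numerator Σ(Δy_t−Δȳ)(Δy_{t+1}−Δȳ) = -34.0156
Denominator Σ(Δy_t−Δȳ)² = 71.8750
r_1(Δy) = -34.0156 / 71.8750 = -0.473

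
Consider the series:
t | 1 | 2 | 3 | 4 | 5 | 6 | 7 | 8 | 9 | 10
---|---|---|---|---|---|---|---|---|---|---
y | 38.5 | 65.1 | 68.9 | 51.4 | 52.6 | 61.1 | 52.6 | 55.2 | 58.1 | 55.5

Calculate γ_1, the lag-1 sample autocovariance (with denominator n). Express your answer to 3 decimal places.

Mean ȳ = (38.5 + 65.1 + 68.9 + 51.4 + 52.6 + 61.1 + 52.6 + 55.2 + 58.1 + 55.5)/10 = 55.9000
Σ_{t=1}^{9}(y_t−ȳ)(y_{t+1}−ȳ) = -118.5600
γ_1 = -118.5600 / 10 = -11.856

-11.856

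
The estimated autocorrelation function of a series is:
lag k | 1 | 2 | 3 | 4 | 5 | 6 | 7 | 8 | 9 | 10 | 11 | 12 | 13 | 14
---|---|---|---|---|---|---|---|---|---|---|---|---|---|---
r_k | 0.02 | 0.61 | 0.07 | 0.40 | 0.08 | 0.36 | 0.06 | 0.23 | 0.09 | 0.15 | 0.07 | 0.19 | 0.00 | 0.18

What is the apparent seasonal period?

The largest autocorrelation is r_2 = 0.61, with weaker echoes at lags 4 (0.40), 6 (0.36), 8 (0.23), 10 (0.15), 12 (0.19) and 14 (0.18); the remaining lags stay at or below 0.09.
The dominant spike at lag 2 indicates a seasonal period of 2.

2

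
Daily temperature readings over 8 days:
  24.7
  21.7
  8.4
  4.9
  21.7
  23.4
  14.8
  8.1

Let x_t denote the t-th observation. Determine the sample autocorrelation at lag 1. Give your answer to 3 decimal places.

Mean x̄ = (24.7 + 21.7 + 8.4 + 4.9 + 21.7 + 23.4 + 14.8 + 8.1)/8 = 15.9625
Deviations from mean: 8.7375, 5.7375, -7.5625, -11.0625, 5.7375, 7.4375, -1.1625, -7.8625
Numerator Σ_{t=1}^{7}(x_t−x̄)(x_{t+1}−x̄) = 70.0973
Denominator Σ(x_t−x̄)² = 440.2388
r_1 = 70.0973 / 440.2388 = 0.159

0.159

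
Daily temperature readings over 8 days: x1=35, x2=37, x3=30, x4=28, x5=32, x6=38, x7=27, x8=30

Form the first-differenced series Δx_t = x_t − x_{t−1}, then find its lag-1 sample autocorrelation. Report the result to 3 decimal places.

First differences Δx: 2, -7, -2, 4, 6, -11, 3
Mean of differences = -0.7143
Numerator Σ(Δx_t−Δx̄)(Δx_{t+1}−Δx̄) = -90.6531
Denominator Σ(Δx_t−Δx̄)² = 235.4286
r_1(Δx) = -90.6531 / 235.4286 = -0.385

-0.385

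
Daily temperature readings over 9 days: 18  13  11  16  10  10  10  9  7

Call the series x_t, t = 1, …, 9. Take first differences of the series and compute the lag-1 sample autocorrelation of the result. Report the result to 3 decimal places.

First differences Δx: -5, -2, 5, -6, 0, 0, -1, -2
Mean of differences = -1.3750
Numerator Σ(Δx_t−Δx̄)(Δx_{t+1}−Δx̄) = -35.3906
Denominator Σ(Δx_t−Δx̄)² = 79.8750
r_1(Δx) = -35.3906 / 79.8750 = -0.443

-0.443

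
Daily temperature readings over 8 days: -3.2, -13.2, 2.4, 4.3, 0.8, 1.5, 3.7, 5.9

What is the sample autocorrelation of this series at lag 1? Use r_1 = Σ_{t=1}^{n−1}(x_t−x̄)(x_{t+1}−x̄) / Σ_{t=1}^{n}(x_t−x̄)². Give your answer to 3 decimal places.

0.204

Mean x̄ = (-3.2 − 13.2 + 2.4 + 4.3 + 0.8 + 1.5 + 3.7 + 5.9)/8 = 0.2750
Numerator Σ_{t=1}^{7}(x_t−x̄)(x_{t+1}−x̄) = 52.9619
Denominator Σ(x_t−x̄)² = 259.5150
r_1 = 52.9619 / 259.5150 = 0.204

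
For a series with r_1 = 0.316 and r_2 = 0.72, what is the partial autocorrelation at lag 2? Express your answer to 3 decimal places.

0.689

φ_{22} = (r_2 − r_1²) / (1 − r_1²)
r_1² = (0.316)² = 0.099856
Numerator = 0.72 − 0.0999 = 0.6201; denominator = 1 − 0.0999 = 0.9001
φ_{22} = 0.6201 / 0.9001 = 0.689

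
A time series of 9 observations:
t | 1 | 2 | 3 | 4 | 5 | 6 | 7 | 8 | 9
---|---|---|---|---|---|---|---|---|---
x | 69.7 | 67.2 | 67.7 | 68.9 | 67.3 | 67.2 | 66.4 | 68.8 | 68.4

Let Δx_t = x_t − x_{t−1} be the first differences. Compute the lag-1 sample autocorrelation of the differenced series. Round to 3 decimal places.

-0.295

First differences Δx: -2.5, 0.5, 1.2, -1.6, -0.1, -0.8, 2.4, -0.4
Mean of differences = -0.1625
Numerator Σ(Δx_t−Δx̄)(Δx_{t+1}−Δx̄) = -4.9764
Denominator Σ(Δx_t−Δx̄)² = 16.8588
r_1(Δx) = -4.9764 / 16.8588 = -0.295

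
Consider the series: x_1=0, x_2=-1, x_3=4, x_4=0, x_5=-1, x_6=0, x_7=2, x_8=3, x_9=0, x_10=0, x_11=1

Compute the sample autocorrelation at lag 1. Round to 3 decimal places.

-0.138

Mean x̄ = (0 − 1 + 4 + 0 − 1 + 0 + 2 + 3 + 0 + 0 + 1)/11 = 0.7273
Numerator Σ_{t=1}^{10}(x_t−x̄)(x_{t+1}−x̄) = -3.6198
Denominator Σ(x_t−x̄)² = 26.1818
r_1 = -3.6198 / 26.1818 = -0.138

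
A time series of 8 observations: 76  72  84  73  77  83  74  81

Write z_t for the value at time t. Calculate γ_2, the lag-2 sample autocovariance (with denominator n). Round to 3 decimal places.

1.000

Mean z̄ = (76 + 72 + 84 + 73 + 77 + 83 + 74 + 81)/8 = 77.5000
Deviations: -1.5000, -5.5000, 6.5000, -4.5000, -0.5000, 5.5000, -3.5000, 3.5000
Σ_{t=1}^{6}(z_t−z̄)(z_{t+2}−z̄) = 8.0000
γ_2 = 8.0000 / 8 = 1.000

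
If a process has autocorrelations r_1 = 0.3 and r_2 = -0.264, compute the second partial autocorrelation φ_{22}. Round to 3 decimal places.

φ_{22} = (r_2 − r_1²) / (1 − r_1²)
r_1² = (0.3)² = 0.09
Numerator = -0.264 − 0.0900 = -0.3540; denominator = 1 − 0.0900 = 0.9100
φ_{22} = -0.3540 / 0.9100 = -0.389

-0.389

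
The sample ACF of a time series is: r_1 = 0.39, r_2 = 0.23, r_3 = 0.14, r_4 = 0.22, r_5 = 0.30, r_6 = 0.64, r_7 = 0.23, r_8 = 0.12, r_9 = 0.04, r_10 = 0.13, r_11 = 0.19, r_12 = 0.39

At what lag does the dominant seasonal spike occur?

6

The largest autocorrelation is r_6 = 0.64; the remaining lags stay at or below 0.39. The elevated value at lag 1 (0.39), dropping to 0.23 at lag 2, reflects decaying short-term dependence rather than seasonality.
The dominant spike at lag 6 indicates a seasonal period of 6.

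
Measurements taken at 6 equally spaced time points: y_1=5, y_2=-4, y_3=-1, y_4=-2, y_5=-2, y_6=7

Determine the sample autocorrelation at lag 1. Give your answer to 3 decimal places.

-0.203

Mean ȳ = (5 − 4 − 1 − 2 − 2 + 7)/6 = 0.5000
Σ(y_t−ȳ)(y_{t+1}−ȳ) = (-20.2500) + (6.7500) + (3.7500) + (6.2500) + (-16.2500) = -19.7500
Denominator Σ(y_t−ȳ)² = 97.5000
r_1 = -19.7500 / 97.5000 = -0.203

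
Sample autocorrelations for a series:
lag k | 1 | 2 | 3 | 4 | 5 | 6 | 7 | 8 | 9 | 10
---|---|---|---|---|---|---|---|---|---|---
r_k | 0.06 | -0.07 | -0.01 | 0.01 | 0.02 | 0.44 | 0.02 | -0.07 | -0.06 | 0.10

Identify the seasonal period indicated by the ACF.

6

The largest autocorrelation is r_6 = 0.44; the remaining lags stay at or below 0.10.
The dominant spike at lag 6 indicates a seasonal period of 6.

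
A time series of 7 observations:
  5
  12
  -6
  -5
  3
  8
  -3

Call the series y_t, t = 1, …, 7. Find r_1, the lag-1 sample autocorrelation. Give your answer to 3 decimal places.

-0.088

Mean ȳ = (5 + 12 − 6 − 5 + 3 + 8 − 3)/7 = 2.0000
Deviations from mean: 3.0000, 10.0000, -8.0000, -7.0000, 1.0000, 6.0000, -5.0000
Σ(y_t−ȳ)(y_{t+1}−ȳ) = (30.0000) + (-80.0000) + (56.0000) + (-7.0000) + (6.0000) + (-30.0000) = -25.0000
Denominator Σ(y_t−ȳ)² = 284.0000
r_1 = -25.0000 / 284.0000 = -0.088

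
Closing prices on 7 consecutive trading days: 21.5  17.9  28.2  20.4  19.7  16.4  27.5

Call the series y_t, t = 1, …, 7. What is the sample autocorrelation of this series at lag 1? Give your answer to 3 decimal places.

Mean ȳ = (21.5 + 17.9 + 28.2 + 20.4 + 19.7 + 16.4 + 27.5)/7 = 21.6571
Σ(y_t−ȳ)(y_{t+1}−ȳ) = (0.5904) + (-24.5824) + (-8.2253) + (2.4604) + (10.2890) + (-30.7167) = -50.1847
Denominator Σ(y_t−ȳ)² = 124.1371
r_1 = -50.1847 / 124.1371 = -0.404

-0.404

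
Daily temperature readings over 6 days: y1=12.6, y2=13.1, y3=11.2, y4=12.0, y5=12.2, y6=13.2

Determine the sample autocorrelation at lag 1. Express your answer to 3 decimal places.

Mean ȳ = (12.6 + 13.1 + 11.2 + 12.0 + 12.2 + 13.2)/6 = 12.3833
Deviations from mean: 0.2167, 0.7167, -1.1833, -0.3833, -0.1833, 0.8167
Numerator Σ_{t=1}^{5}(y_t−ȳ)(y_{t+1}−ȳ) = -0.3186
Denominator Σ(y_t−ȳ)² = 2.8083
r_1 = -0.3186 / 2.8083 = -0.113

-0.113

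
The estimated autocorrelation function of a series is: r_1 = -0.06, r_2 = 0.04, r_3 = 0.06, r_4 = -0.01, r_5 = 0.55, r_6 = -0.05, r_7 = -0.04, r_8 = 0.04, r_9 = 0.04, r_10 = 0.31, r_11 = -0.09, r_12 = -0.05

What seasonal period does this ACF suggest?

5

The largest autocorrelation is r_5 = 0.55, with a weaker echo at lag 10 (0.31); the remaining lags stay at or below 0.06.
The dominant spike at lag 5 indicates a seasonal period of 5.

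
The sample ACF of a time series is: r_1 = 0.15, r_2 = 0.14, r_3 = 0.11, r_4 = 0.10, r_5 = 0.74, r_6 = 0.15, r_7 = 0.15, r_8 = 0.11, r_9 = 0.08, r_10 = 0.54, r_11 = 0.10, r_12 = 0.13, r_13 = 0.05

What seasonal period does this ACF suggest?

The largest autocorrelation is r_5 = 0.74, with a weaker echo at lag 10 (0.54); the remaining lags stay at or below 0.15.
The dominant spike at lag 5 indicates a seasonal period of 5.

5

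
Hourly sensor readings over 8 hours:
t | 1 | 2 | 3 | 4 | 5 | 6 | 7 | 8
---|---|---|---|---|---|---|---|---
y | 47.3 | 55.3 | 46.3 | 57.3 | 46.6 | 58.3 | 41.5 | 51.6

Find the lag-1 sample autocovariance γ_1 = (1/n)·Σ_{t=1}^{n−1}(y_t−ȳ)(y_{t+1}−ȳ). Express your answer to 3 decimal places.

-25.147

Mean ȳ = (47.3 + 55.3 + 46.3 + 57.3 + 46.6 + 58.3 + 41.5 + 51.6)/8 = 50.5250
Σ_{t=1}^{7}(y_t−ȳ)(y_{t+1}−ȳ) = -201.1781
γ_1 = -201.1781 / 8 = -25.147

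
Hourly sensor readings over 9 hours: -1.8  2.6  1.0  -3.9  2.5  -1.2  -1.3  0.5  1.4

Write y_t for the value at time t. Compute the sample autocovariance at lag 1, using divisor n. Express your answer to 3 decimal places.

-1.902

Mean ȳ = (-1.8 + 2.6 + 1.0 − 3.9 + 2.5 − 1.2 − 1.3 + 0.5 + 1.4)/9 = -0.0222
Σ_{t=1}^{8}(y_t−ȳ)(y_{t+1}−ȳ) = -17.1160
γ_1 = -17.1160 / 9 = -1.902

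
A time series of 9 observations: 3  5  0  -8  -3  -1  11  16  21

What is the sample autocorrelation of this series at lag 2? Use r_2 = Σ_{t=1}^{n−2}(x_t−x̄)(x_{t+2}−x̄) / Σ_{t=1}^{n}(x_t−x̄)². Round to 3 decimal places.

Mean x̄ = (3 + 5 + 0 − 8 − 3 − 1 + 11 + 16 + 21)/9 = 4.8889
Σ(x_t−x̄)(x_{t+2}−x̄) = (9.2346) + (-1.4321) + (38.5679) + (75.9012) + (-48.2099) + (-65.4321) + (98.4568) = 107.0864
Denominator Σ(x_t−x̄)² = 710.8889
r_2 = 107.0864 / 710.8889 = 0.151

0.151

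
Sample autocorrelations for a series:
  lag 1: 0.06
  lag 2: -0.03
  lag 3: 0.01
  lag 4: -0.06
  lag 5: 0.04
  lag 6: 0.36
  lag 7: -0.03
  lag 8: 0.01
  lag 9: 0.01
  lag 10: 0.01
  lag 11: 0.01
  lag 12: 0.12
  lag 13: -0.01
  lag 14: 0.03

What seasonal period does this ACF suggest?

6

The largest autocorrelation is r_6 = 0.36; the remaining lags stay at or below 0.12.
The dominant spike at lag 6 indicates a seasonal period of 6.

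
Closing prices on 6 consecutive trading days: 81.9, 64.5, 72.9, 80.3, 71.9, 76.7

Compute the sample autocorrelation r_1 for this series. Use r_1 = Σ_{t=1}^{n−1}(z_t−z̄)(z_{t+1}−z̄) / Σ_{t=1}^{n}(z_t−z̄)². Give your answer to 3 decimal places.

-0.427

Mean z̄ = (81.9 + 64.5 + 72.9 + 80.3 + 71.9 + 76.7)/6 = 74.7000
Deviations from mean: 7.2000, -10.2000, -1.8000, 5.6000, -2.8000, 2.0000
Numerator Σ_{t=1}^{5}(z_t−z̄)(z_{t+1}−z̄) = -86.4400
Denominator Σ(z_t−z̄)² = 202.3200
r_1 = -86.4400 / 202.3200 = -0.427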